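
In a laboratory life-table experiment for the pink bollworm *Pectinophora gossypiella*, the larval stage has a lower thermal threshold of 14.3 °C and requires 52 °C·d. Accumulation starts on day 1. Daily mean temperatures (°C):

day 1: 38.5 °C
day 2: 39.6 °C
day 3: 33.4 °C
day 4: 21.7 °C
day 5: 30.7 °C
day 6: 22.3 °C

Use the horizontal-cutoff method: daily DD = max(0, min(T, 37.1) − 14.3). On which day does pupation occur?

Daily DD above 14.3 °C (capped at 22.8): 22.8, 22.8, 19.1, 7.4, 16.4, 8.0.
Cumulative: 22.8, 45.6, 64.7, 72.1, 88.5, 96.5.
The total first reaches 52 DD on day 3.

day 3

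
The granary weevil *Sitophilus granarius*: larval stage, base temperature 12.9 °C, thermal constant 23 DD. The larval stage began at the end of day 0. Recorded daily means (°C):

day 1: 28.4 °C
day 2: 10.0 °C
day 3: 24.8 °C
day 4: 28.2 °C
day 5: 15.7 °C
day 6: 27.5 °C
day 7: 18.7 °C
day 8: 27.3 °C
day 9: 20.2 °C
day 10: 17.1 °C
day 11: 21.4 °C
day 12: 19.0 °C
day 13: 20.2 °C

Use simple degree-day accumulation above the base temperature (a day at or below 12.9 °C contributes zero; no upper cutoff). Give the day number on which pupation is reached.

Daily DD above 12.9 °C: 15.5, 0.0, 11.9, 15.3, 2.8, 14.6, 5.8, 14.4, 7.3, 4.2, 8.5, 6.1, 7.3.
Cumulative: 15.5, 15.5, 27.4, 42.7, 45.5, 60.1, 65.9, 80.3, 87.6, 91.8, 100.3, 106.4, 113.7.
The total first reaches 23 DD on day 3.

day 3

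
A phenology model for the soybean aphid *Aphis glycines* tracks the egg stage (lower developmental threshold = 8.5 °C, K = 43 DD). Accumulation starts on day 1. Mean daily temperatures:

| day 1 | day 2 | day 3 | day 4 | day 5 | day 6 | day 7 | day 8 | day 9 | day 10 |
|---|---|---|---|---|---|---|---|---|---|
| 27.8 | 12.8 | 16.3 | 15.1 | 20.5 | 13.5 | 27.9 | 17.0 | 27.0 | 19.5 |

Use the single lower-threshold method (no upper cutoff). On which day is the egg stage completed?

day 5

Daily DD above 8.5 °C: 19.3, 4.3, 7.8, 6.6, 12.0, 5.0, 19.4, 8.5, 18.5, 11.0.
Cumulative: 19.3, 23.6, 31.4, 38.0, 50.0, 55.0, 74.4, 82.9, 101.4, 112.4.
The total first reaches 43 DD on day 5.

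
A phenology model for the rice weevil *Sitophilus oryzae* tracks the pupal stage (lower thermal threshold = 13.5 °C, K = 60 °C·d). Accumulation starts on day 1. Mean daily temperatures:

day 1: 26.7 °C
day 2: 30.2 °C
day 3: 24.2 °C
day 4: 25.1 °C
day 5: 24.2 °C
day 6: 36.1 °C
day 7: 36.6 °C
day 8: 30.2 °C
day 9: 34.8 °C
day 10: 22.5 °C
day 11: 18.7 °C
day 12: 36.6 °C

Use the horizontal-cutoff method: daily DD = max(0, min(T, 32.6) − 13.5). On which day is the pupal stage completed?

day 5

Daily DD above 13.5 °C (capped at 19.1): 13.2, 16.7, 10.7, 11.6, 10.7, 19.1, 19.1, 16.7, 19.1, 9.0, 5.2, 19.1.
Cumulative: 13.2, 29.9, 40.6, 52.2, 62.9, 82.0, 101.1, 117.8, 136.9, 145.9, 151.1, 170.2.
The total first reaches 60 DD on day 5.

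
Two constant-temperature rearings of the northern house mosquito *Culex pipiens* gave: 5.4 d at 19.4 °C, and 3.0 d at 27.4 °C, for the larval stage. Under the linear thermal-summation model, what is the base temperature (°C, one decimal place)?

Under the model K = D·(T − T_b), so D₁·(T₁ − T_b) = D₂·(T₂ − T_b).
5.4·(19.4 − T_b) = 3.0·(27.4 − T_b)
T_b = (5.4·19.4 − 3.0·27.4) / (5.4 − 3.0) = 22.56 / 2.4 = 9.400 °C ≈ 9.4 °C.

9.4 °C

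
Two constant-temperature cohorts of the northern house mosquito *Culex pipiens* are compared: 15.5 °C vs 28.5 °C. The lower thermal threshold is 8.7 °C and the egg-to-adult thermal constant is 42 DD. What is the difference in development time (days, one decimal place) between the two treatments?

4.1 days

At 15.5 °C: 42 / (15.5 − 8.7) = 42 / 6.8 = 6.176 d.
At 28.5 °C: 42 / (28.5 − 8.7) = 42 / 19.8 = 2.121 d.
Difference = |6.176 − 2.121| = 4.055 ≈ 4.1 days.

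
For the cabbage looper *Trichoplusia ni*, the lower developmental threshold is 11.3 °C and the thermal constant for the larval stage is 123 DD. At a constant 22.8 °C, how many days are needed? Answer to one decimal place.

10.7 days

Daily accumulation = 22.8 − 11.3 = 11.5 DD/day.
Duration = 123 / 11.5 = 10.696 ≈ 10.7 days.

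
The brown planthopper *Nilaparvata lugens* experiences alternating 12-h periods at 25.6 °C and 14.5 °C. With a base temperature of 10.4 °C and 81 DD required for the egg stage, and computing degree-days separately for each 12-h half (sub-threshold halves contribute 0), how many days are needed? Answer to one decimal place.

8.4 days

Day half: max(0, 25.6 − 10.4) × 0.5 = 15.2 × 0.5 = 7.60 DD.
Night half: max(0, 14.5 − 10.4) × 0.5 = 4.1 × 0.5 = 2.05 DD.
Per 24 h: 9.65 DD/day.
Duration = 81 / 9.65 = 8.394 ≈ 8.4 days.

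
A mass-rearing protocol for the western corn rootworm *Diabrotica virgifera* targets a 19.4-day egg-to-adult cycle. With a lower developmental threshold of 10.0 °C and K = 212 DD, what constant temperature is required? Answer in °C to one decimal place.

20.9 °C

Required daily accumulation = 212 / 19.4 = 10.928 DD/day.
T = T_base + 10.928 = 10.0 + 10.928 = 20.928 ≈ 20.9 °C.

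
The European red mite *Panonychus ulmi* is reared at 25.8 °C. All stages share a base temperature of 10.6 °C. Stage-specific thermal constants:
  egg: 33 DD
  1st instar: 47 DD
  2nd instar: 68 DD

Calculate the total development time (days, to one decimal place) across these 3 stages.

Daily accumulation at 25.8 °C = 25.8 − 10.6 = 15.2 DD/day.
Total K = 33 + 47 + 68 = 148 DD.
Total duration = 148 / 15.2 = 9.737 ≈ 9.7 days.

9.7 days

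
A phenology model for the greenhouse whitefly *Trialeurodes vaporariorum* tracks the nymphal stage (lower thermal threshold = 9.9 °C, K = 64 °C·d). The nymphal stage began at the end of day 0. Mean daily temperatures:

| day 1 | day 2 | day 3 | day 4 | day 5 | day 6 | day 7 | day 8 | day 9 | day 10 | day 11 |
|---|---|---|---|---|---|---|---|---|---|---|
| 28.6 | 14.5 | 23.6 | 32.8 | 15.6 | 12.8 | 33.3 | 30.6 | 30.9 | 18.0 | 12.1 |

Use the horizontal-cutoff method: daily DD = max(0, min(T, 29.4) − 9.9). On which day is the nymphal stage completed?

Daily DD above 9.9 °C (capped at 19.5): 18.7, 4.6, 13.7, 19.5, 5.7, 2.9, 19.5, 19.5, 19.5, 8.1, 2.2.
Cumulative: 18.7, 23.3, 37.0, 56.5, 62.2, 65.1, 84.6, 104.1, 123.6, 131.7, 133.9.
The total first reaches 64 DD on day 6.

day 6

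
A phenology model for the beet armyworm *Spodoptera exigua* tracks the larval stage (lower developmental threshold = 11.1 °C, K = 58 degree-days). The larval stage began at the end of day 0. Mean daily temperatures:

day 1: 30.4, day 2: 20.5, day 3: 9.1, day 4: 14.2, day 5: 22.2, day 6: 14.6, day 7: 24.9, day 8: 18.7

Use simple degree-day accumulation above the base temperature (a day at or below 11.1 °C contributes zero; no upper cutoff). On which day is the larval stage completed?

day 7

Daily DD above 11.1 °C: 19.3, 9.4, 0.0, 3.1, 11.1, 3.5, 13.8, 7.6.
Cumulative: 19.3, 28.7, 28.7, 31.8, 42.9, 46.4, 60.2, 67.8.
The total first reaches 58 DD on day 7.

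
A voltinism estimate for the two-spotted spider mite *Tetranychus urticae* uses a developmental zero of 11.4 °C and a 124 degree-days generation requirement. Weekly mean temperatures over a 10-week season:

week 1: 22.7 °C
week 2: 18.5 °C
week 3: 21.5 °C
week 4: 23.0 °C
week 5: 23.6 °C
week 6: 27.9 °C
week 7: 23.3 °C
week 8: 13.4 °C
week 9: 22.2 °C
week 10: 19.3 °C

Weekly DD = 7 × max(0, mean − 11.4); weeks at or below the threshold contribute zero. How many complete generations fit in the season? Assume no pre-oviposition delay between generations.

Weekly DD (7 × max(0, T̄ − 11.4)): 79.1, 49.7, 70.7, 81.2, 85.4, 115.5, 83.3, 14.0, 75.6, 55.3.
Season total = 709.8 DD.
Complete generations = ⌊709.8 / 124⌋ = 5.

5 generations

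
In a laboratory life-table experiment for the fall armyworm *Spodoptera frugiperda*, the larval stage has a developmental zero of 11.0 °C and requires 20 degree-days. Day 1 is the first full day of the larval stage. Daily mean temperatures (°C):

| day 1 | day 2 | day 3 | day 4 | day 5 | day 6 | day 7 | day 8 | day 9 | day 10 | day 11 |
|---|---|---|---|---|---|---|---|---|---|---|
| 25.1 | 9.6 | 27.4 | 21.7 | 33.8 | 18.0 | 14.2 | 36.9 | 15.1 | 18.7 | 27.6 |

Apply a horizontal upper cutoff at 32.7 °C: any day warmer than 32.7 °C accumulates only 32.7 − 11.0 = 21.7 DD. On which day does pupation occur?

day 3

Daily DD above 11.0 °C (capped at 21.7): 14.1, 0.0, 16.4, 10.7, 21.7, 7.0, 3.2, 21.7, 4.1, 7.7, 16.6.
Cumulative: 14.1, 14.1, 30.5, 41.2, 62.9, 69.9, 73.1, 94.8, 98.9, 106.6, 123.2.
The total first reaches 20 DD on day 3.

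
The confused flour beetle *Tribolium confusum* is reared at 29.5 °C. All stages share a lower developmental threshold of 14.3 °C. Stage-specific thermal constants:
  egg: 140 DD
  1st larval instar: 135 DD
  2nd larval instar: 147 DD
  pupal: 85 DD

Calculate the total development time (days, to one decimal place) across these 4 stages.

33.4 days

Daily accumulation at 29.5 °C = 29.5 − 14.3 = 15.2 DD/day.
Total K = 140 + 135 + 147 + 85 = 507 DD.
Total duration = 507 / 15.2 = 33.355 ≈ 33.4 days.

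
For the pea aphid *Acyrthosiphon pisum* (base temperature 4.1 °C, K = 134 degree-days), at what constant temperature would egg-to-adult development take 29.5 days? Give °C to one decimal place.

8.6 °C

Required daily accumulation = 134 / 29.5 = 4.542 DD/day.
T = T_base + 4.542 = 4.1 + 4.542 = 8.642 ≈ 8.6 °C.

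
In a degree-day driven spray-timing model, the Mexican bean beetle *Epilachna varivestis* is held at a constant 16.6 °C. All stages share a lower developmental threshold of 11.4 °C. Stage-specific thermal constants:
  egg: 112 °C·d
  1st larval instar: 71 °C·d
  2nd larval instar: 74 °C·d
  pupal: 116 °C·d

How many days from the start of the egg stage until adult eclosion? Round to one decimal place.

Daily accumulation at 16.6 °C = 16.6 − 11.4 = 5.2 DD/day.
Total K = 112 + 71 + 74 + 116 = 373 DD.
Total duration = 373 / 5.2 = 71.731 ≈ 71.7 days.

71.7 days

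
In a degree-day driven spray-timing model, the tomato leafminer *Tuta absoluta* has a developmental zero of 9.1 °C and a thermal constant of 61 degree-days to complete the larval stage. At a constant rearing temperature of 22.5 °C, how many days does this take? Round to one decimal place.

4.6 days

Daily accumulation = 22.5 − 9.1 = 13.4 DD/day.
Duration = 61 / 13.4 = 4.552 ≈ 4.6 days.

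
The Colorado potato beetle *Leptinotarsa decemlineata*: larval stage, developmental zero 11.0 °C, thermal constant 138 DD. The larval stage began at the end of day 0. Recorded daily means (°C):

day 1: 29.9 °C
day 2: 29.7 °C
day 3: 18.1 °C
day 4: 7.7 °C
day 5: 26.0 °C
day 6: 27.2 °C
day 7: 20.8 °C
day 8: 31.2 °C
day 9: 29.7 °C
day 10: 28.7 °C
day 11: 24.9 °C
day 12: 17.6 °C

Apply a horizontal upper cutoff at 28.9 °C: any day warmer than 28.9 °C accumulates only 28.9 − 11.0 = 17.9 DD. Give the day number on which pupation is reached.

day 11

Daily DD above 11.0 °C (capped at 17.9): 17.9, 17.9, 7.1, 0.0, 15.0, 16.2, 9.8, 17.9, 17.9, 17.7, 13.9, 6.6.
Cumulative: 17.9, 35.8, 42.9, 42.9, 57.9, 74.1, 83.9, 101.8, 119.7, 137.4, 151.3, 157.9.
The total first reaches 138 DD on day 11.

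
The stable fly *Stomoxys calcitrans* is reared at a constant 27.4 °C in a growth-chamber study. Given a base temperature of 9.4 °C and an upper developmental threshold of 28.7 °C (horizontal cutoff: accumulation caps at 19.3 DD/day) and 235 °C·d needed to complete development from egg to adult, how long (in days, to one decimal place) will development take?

Daily accumulation = 27.4 − 9.4 = 18.0 DD/day.
Duration = 235 / 18.0 = 13.056 ≈ 13.1 days.

13.1 days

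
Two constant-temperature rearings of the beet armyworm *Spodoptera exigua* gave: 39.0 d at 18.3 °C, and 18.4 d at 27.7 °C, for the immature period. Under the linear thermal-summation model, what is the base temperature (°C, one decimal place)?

Linear rate model ⇒ the product D·(T − T_b) is constant across temperatures.
39.0·(18.3 − T_b) = 18.4·(27.7 − T_b)
T_b = (39.0·18.3 − 18.4·27.7) / (39.0 − 18.4) = 204.02 / 20.6 = 9.904 °C ≈ 9.9 °C.

9.9 °C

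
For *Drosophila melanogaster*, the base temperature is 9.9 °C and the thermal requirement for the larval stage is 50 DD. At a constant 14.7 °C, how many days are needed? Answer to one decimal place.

Daily accumulation = 14.7 − 9.9 = 4.8 DD/day.
Duration = 50 / 4.8 = 10.417 ≈ 10.4 days.

10.4 days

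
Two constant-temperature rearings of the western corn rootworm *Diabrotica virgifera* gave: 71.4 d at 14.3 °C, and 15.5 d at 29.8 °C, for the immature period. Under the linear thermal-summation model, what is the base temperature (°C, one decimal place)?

10.0 °C

Under the model K = D·(T − T_b), so D₁·(T₁ − T_b) = D₂·(T₂ − T_b).
71.4·(14.3 − T_b) = 15.5·(29.8 − T_b)
T_b = (71.4·14.3 − 15.5·29.8) / (71.4 − 15.5) = 559.12 / 55.9 = 10.002 °C ≈ 10.0 °C.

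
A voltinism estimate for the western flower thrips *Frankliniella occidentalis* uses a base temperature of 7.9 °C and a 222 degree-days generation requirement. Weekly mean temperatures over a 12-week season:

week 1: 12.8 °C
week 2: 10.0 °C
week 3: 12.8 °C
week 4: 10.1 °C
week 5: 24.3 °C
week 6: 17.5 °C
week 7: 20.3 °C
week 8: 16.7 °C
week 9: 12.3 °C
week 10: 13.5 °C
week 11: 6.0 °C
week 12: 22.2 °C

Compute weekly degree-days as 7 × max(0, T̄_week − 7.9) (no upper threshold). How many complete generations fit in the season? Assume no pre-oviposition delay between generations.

2 generations

Weekly DD (7 × max(0, T̄ − 7.9)): 34.3, 14.7, 34.3, 15.4, 114.8, 67.2, 86.8, 61.6, 30.8, 39.2, 0.0, 100.1.
Season total = 599.2 DD.
Complete generations = ⌊599.2 / 222⌋ = 2.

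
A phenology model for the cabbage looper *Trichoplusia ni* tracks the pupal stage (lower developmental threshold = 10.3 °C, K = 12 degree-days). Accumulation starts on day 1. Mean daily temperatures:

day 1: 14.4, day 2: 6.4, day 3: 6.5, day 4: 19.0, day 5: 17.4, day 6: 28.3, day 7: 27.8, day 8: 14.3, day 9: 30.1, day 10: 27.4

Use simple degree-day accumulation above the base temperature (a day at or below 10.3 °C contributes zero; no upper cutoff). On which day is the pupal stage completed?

day 4

Daily DD above 10.3 °C: 4.1, 0.0, 0.0, 8.7, 7.1, 18.0, 17.5, 4.0, 19.8, 17.1.
Cumulative: 4.1, 4.1, 4.1, 12.8, 19.9, 37.9, 55.4, 59.4, 79.2, 96.3.
The total first reaches 12 DD on day 4.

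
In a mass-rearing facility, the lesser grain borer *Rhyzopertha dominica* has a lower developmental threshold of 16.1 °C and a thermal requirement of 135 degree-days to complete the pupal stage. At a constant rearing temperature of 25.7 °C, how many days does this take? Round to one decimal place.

Daily accumulation = 25.7 − 16.1 = 9.6 DD/day.
Duration = 135 / 9.6 = 14.063 ≈ 14.1 days.

14.1 days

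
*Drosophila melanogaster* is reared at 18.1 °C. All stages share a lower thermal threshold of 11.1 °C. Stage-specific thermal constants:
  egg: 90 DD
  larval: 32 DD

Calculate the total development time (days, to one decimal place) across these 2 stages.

Daily accumulation at 18.1 °C = 18.1 − 11.1 = 7.0 DD/day.
Total K = 90 + 32 = 122 DD.
Total duration = 122 / 7.0 = 17.429 ≈ 17.4 days.

17.4 days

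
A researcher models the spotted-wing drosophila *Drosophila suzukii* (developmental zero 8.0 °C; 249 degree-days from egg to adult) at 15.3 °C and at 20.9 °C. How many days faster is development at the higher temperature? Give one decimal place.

At 15.3 °C: 249 / (15.3 − 8.0) = 249 / 7.3 = 34.110 d.
At 20.9 °C: 249 / (20.9 − 8.0) = 249 / 12.9 = 19.302 d.
Difference = |34.110 − 19.302| = 14.807 ≈ 14.8 days.

14.8 days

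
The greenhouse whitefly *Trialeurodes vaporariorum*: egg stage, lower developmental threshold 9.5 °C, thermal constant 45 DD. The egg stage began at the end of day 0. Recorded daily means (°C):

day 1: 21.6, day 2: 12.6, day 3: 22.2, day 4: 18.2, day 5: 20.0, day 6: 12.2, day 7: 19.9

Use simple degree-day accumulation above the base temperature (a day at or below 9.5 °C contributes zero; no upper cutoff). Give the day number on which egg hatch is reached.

day 5

Daily DD above 9.5 °C: 12.1, 3.1, 12.7, 8.7, 10.5, 2.7, 10.4.
Cumulative: 12.1, 15.2, 27.9, 36.6, 47.1, 49.8, 60.2.
The total first reaches 45 DD on day 5.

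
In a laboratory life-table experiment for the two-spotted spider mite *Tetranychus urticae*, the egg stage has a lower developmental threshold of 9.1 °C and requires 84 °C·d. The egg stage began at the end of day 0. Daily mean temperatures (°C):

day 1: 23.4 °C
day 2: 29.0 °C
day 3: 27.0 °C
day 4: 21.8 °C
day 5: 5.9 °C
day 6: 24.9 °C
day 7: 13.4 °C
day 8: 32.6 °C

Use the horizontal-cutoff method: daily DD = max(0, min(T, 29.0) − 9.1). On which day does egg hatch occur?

Daily DD above 9.1 °C (capped at 19.9): 14.3, 19.9, 17.9, 12.7, 0.0, 15.8, 4.3, 19.9.
Cumulative: 14.3, 34.2, 52.1, 64.8, 64.8, 80.6, 84.9, 104.8.
The total first reaches 84 DD on day 7.

day 7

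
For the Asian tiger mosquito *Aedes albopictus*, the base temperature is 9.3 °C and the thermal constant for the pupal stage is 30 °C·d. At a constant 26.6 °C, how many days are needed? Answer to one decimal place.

Daily accumulation = 26.6 − 9.3 = 17.3 DD/day.
Duration = 30 / 17.3 = 1.734 ≈ 1.7 days.

1.7 days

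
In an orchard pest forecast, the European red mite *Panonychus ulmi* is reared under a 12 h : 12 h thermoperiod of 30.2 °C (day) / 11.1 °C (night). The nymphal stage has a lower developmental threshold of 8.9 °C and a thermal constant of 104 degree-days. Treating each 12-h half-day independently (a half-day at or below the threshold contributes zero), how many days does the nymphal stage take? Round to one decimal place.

Day half: max(0, 30.2 − 8.9) × 0.5 = 21.3 × 0.5 = 10.65 DD.
Night half: max(0, 11.1 − 8.9) × 0.5 = 2.2 × 0.5 = 1.10 DD.
Per 24 h: 11.75 DD/day.
Duration = 104 / 11.75 = 8.851 ≈ 8.9 days.

8.9 days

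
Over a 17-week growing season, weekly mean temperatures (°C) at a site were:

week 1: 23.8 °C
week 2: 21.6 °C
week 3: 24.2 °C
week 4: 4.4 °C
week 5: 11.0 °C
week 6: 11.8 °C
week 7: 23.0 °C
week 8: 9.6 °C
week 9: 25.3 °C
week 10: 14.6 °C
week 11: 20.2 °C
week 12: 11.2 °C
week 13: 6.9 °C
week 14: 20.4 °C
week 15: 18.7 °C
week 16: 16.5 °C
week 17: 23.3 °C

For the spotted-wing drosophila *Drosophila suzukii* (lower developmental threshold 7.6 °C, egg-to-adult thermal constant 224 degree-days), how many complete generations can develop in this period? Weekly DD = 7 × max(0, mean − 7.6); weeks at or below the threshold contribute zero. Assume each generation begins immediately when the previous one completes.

5 generations

Weekly DD (7 × max(0, T̄ − 7.6)): 113.4, 98.0, 116.2, 0.0, 23.8, 29.4, 107.8, 14.0, 123.9, 49.0, 88.2, 25.2, 0.0, 89.6, 77.7, 62.3, 109.9.
Season total = 1128.4 DD.
Complete generations = ⌊1128.4 / 224⌋ = 5.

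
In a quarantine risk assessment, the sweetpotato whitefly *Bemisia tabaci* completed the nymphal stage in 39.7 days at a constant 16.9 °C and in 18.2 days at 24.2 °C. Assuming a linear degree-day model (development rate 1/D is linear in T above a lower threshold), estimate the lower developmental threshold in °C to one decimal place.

Linear rate model ⇒ the product D·(T − T_b) is constant across temperatures.
39.7·(16.9 − T_b) = 18.2·(24.2 − T_b)
T_b = (39.7·16.9 − 18.2·24.2) / (39.7 − 18.2) = 230.49 / 21.5 = 10.720 °C ≈ 10.7 °C.

10.7 °C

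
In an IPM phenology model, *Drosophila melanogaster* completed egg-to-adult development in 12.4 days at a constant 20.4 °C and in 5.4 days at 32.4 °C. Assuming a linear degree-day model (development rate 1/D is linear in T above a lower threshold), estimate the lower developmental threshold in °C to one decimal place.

11.1 °C

Under the model K = D·(T − T_b), so D₁·(T₁ − T_b) = D₂·(T₂ − T_b).
12.4·(20.4 − T_b) = 5.4·(32.4 − T_b)
T_b = (12.4·20.4 − 5.4·32.4) / (12.4 − 5.4) = 78.00 / 7.0 = 11.143 °C ≈ 11.1 °C.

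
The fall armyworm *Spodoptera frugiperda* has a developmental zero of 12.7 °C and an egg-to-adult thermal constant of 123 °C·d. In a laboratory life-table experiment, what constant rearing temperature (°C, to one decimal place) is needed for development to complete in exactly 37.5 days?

16.0 °C

Required daily accumulation = 123 / 37.5 = 3.280 DD/day.
T = T_base + 3.280 = 12.7 + 3.280 = 15.980 ≈ 16.0 °C.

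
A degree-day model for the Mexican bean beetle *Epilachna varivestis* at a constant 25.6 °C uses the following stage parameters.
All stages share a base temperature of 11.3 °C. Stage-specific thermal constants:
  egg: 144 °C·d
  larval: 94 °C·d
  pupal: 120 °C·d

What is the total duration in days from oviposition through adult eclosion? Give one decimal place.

Daily accumulation at 25.6 °C = 25.6 − 11.3 = 14.3 DD/day.
Total K = 144 + 94 + 120 = 358 DD.
Total duration = 358 / 14.3 = 25.035 ≈ 25.0 days.

25.0 days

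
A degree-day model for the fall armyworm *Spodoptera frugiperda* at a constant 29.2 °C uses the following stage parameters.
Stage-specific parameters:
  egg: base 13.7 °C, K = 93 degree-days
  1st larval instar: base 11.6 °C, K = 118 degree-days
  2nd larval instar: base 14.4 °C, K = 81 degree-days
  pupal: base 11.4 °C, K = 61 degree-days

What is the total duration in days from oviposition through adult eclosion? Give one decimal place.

21.6 days

egg: 93 / (29.2 − 13.7) = 93 / 15.5 = 6.000 d.
1st larval instar: 118 / (29.2 − 11.6) = 118 / 17.6 = 6.705 d.
2nd larval instar: 81 / (29.2 − 14.4) = 81 / 14.8 = 5.473 d.
pupal: 61 / (29.2 − 11.4) = 61 / 17.8 = 3.427 d.
Sum = 21.604 ≈ 21.6 days.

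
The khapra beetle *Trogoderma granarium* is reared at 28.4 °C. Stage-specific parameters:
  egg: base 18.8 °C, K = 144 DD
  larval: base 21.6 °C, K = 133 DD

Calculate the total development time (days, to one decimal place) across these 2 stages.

34.6 days

egg: 144 / (28.4 − 18.8) = 144 / 9.6 = 15.000 d.
larval: 133 / (28.4 − 21.6) = 133 / 6.8 = 19.559 d.
Sum = 34.559 ≈ 34.6 days.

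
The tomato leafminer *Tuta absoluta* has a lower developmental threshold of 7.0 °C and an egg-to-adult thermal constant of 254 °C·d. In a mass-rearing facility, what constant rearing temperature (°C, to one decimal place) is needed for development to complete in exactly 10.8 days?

30.5 °C

Required daily accumulation = 254 / 10.8 = 23.519 DD/day.
T = T_base + 23.519 = 7.0 + 23.519 = 30.519 ≈ 30.5 °C.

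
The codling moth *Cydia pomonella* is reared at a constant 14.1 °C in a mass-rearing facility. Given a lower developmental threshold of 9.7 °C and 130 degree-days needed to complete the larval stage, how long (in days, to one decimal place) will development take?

29.5 days

Daily accumulation = 14.1 − 9.7 = 4.4 DD/day.
Duration = 130 / 4.4 = 29.545 ≈ 29.5 days.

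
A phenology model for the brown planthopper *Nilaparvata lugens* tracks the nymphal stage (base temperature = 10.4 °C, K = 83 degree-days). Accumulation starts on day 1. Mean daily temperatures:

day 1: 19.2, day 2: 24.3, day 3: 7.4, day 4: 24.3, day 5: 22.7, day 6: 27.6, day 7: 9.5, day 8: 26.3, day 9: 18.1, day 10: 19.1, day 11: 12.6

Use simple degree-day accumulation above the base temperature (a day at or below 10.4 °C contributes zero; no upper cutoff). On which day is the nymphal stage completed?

day 9

Daily DD above 10.4 °C: 8.8, 13.9, 0.0, 13.9, 12.3, 17.2, 0.0, 15.9, 7.7, 8.7, 2.2.
Cumulative: 8.8, 22.7, 22.7, 36.6, 48.9, 66.1, 66.1, 82.0, 89.7, 98.4, 100.6.
The total first reaches 83 DD on day 9.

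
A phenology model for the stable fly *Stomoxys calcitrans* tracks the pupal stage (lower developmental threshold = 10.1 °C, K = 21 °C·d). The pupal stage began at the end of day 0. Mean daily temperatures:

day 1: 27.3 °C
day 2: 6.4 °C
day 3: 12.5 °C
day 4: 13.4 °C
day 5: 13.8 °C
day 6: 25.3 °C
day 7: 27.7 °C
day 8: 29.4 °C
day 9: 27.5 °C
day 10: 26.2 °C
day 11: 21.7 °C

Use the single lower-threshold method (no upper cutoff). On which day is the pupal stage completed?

Daily DD above 10.1 °C: 17.2, 0.0, 2.4, 3.3, 3.7, 15.2, 17.6, 19.3, 17.4, 16.1, 11.6.
Cumulative: 17.2, 17.2, 19.6, 22.9, 26.6, 41.8, 59.4, 78.7, 96.1, 112.2, 123.8.
The total first reaches 21 DD on day 4.

day 4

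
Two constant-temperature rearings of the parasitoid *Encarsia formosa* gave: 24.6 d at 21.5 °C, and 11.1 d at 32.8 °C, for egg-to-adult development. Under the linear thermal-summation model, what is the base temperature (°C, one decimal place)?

Under the model K = D·(T − T_b), so D₁·(T₁ − T_b) = D₂·(T₂ − T_b).
24.6·(21.5 − T_b) = 11.1·(32.8 − T_b)
T_b = (24.6·21.5 − 11.1·32.8) / (24.6 − 11.1) = 164.82 / 13.5 = 12.209 °C ≈ 12.2 °C.

12.2 °C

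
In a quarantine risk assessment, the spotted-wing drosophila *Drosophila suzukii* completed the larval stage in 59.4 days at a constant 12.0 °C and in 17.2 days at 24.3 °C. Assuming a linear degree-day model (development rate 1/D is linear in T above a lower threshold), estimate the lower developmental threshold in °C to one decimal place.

Equal thermal constants: D₁(T₁ − T_b) = D₂(T₂ − T_b).
59.4·(12.0 − T_b) = 17.2·(24.3 − T_b)
T_b = (59.4·12.0 − 17.2·24.3) / (59.4 − 17.2) = 294.84 / 42.2 = 6.987 °C ≈ 7.0 °C.

7.0 °C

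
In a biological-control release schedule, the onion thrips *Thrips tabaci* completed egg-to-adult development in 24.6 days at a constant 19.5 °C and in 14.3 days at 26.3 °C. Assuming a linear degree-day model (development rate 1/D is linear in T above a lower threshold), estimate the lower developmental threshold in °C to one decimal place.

10.1 °C

Equal thermal constants: D₁(T₁ − T_b) = D₂(T₂ − T_b).
24.6·(19.5 − T_b) = 14.3·(26.3 − T_b)
T_b = (24.6·19.5 − 14.3·26.3) / (24.6 − 14.3) = 103.61 / 10.3 = 10.059 °C ≈ 10.1 °C.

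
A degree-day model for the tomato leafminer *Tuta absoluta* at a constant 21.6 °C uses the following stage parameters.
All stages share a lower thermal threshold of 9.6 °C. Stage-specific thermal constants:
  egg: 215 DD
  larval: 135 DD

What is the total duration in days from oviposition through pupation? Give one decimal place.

29.2 days

Daily accumulation at 21.6 °C = 21.6 − 9.6 = 12.0 DD/day.
Total K = 215 + 135 = 350 DD.
Total duration = 350 / 12.0 = 29.167 ≈ 29.2 days.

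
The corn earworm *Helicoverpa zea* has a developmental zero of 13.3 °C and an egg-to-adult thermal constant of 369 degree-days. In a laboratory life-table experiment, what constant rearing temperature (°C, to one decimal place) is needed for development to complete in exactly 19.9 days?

Required daily accumulation = 369 / 19.9 = 18.543 DD/day.
T = T_base + 18.543 = 13.3 + 18.543 = 31.843 ≈ 31.8 °C.

31.8 °C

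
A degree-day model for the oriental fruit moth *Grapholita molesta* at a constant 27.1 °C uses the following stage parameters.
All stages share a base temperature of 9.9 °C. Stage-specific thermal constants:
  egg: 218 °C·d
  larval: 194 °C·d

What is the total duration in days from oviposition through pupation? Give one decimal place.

24.0 days

Daily accumulation at 27.1 °C = 27.1 − 9.9 = 17.2 DD/day.
Total K = 218 + 194 = 412 DD.
Total duration = 412 / 17.2 = 23.953 ≈ 24.0 days.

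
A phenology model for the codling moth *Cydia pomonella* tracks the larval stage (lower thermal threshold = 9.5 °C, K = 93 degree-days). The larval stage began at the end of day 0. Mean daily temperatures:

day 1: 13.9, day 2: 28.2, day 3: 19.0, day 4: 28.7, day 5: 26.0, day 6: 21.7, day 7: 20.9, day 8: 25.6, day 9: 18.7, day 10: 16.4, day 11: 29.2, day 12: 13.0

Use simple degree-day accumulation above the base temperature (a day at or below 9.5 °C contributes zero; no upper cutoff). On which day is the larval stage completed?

day 8

Daily DD above 9.5 °C: 4.4, 18.7, 9.5, 19.2, 16.5, 12.2, 11.4, 16.1, 9.2, 6.9, 19.7, 3.5.
Cumulative: 4.4, 23.1, 32.6, 51.8, 68.3, 80.5, 91.9, 108.0, 117.2, 124.1, 143.8, 147.3.
The total first reaches 93 DD on day 8.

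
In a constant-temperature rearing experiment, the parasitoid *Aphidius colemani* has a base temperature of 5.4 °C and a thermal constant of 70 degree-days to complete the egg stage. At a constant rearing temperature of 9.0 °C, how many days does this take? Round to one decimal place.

Daily accumulation = 9.0 − 5.4 = 3.6 DD/day.
Duration = 70 / 3.6 = 19.444 ≈ 19.4 days.

19.4 days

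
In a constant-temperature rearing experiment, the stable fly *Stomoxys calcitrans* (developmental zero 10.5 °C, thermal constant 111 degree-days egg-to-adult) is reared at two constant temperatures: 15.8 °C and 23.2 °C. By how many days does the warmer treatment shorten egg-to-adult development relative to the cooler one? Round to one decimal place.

12.2 days

At 15.8 °C: 111 / (15.8 − 10.5) = 111 / 5.3 = 20.943 d.
At 23.2 °C: 111 / (23.2 − 10.5) = 111 / 12.7 = 8.740 d.
Difference = |20.943 − 8.740| = 12.203 ≈ 12.2 days.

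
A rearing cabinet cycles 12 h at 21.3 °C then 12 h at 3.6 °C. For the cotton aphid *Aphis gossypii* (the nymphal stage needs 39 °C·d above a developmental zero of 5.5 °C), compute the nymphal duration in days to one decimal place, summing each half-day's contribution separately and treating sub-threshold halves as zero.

4.9 days

Day half: max(0, 21.3 − 5.5) × 0.5 = 15.8 × 0.5 = 7.90 DD.
Night half: max(0, 3.6 − 5.5) × 0.5 = 0.0 × 0.5 = 0.00 DD.
Per 24 h: 7.90 DD/day.
Duration = 39 / 7.90 = 4.937 ≈ 4.9 days.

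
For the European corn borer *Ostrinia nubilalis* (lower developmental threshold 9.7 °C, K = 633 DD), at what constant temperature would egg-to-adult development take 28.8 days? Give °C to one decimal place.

Required daily accumulation = 633 / 28.8 = 21.979 DD/day.
T = T_base + 21.979 = 9.7 + 21.979 = 31.679 ≈ 31.7 °C.

31.7 °C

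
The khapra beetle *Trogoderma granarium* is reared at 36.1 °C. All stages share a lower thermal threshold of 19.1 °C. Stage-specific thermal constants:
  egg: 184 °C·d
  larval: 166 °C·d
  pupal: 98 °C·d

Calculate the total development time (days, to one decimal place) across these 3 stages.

Daily accumulation at 36.1 °C = 36.1 − 19.1 = 17.0 DD/day.
Total K = 184 + 166 + 98 = 448 DD.
Total duration = 448 / 17.0 = 26.353 ≈ 26.4 days.

26.4 days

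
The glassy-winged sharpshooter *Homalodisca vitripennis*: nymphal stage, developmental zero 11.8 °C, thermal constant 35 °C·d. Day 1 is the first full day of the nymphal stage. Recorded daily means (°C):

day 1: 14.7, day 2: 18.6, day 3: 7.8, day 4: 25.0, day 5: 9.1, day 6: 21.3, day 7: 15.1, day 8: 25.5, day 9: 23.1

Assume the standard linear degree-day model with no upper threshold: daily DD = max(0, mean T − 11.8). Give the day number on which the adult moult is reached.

Daily DD above 11.8 °C: 2.9, 6.8, 0.0, 13.2, 0.0, 9.5, 3.3, 13.7, 11.3.
Cumulative: 2.9, 9.7, 9.7, 22.9, 22.9, 32.4, 35.7, 49.4, 60.7.
The total first reaches 35 DD on day 7.

day 7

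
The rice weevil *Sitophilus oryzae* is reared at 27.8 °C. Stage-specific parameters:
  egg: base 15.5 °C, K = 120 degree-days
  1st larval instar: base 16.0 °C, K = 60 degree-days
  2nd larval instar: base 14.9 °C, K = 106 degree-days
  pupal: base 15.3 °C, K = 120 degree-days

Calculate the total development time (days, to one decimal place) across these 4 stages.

egg: 120 / (27.8 − 15.5) = 120 / 12.3 = 9.756 d.
1st larval instar: 60 / (27.8 − 16.0) = 60 / 11.8 = 5.085 d.
2nd larval instar: 106 / (27.8 − 14.9) = 106 / 12.9 = 8.217 d.
pupal: 120 / (27.8 − 15.3) = 120 / 12.5 = 9.600 d.
Sum = 32.658 ≈ 32.7 days.

32.7 days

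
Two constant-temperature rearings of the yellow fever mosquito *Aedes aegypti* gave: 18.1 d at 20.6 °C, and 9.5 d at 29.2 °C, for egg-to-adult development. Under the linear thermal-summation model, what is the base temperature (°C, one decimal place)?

Under the model K = D·(T − T_b), so D₁·(T₁ − T_b) = D₂·(T₂ − T_b).
18.1·(20.6 − T_b) = 9.5·(29.2 − T_b)
T_b = (18.1·20.6 − 9.5·29.2) / (18.1 − 9.5) = 95.46 / 8.6 = 11.100 °C ≈ 11.1 °C.

11.1 °C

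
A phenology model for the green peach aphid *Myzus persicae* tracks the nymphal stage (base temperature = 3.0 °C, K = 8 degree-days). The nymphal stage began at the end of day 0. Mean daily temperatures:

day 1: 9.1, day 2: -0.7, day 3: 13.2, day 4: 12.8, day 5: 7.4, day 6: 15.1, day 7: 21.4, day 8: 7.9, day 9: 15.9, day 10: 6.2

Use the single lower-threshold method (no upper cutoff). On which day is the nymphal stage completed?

day 3

Daily DD above 3.0 °C: 6.1, 0.0, 10.2, 9.8, 4.4, 12.1, 18.4, 4.9, 12.9, 3.2.
Cumulative: 6.1, 6.1, 16.3, 26.1, 30.5, 42.6, 61.0, 65.9, 78.8, 82.0.
The total first reaches 8 DD on day 3.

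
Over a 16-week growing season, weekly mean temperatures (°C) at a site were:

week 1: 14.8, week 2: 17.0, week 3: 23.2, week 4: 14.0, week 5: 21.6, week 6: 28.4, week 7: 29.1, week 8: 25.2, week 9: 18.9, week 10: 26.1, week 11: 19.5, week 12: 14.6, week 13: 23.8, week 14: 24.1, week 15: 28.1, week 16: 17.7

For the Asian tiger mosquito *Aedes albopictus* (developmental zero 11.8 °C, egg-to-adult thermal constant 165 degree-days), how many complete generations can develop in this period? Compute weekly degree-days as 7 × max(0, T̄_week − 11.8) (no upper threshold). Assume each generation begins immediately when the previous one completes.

Weekly DD (7 × max(0, T̄ − 11.8)): 21.0, 36.4, 79.8, 15.4, 68.6, 116.2, 121.1, 93.8, 49.7, 100.1, 53.9, 19.6, 84.0, 86.1, 114.1, 41.3.
Season total = 1101.1 DD.
Complete generations = ⌊1101.1 / 165⌋ = 6.

6 generations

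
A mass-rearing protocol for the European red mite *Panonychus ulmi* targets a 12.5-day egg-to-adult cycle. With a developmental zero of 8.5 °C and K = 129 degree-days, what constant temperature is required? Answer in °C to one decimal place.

Required daily accumulation = 129 / 12.5 = 10.320 DD/day.
T = T_base + 10.320 = 8.5 + 10.320 = 18.820 ≈ 18.8 °C.

18.8 °C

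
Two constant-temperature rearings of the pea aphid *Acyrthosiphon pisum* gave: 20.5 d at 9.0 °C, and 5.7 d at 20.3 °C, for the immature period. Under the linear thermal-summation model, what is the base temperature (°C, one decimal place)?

Linear rate model ⇒ the product D·(T − T_b) is constant across temperatures.
20.5·(9.0 − T_b) = 5.7·(20.3 − T_b)
T_b = (20.5·9.0 − 5.7·20.3) / (20.5 − 5.7) = 68.79 / 14.8 = 4.648 °C ≈ 4.6 °C.

4.6 °C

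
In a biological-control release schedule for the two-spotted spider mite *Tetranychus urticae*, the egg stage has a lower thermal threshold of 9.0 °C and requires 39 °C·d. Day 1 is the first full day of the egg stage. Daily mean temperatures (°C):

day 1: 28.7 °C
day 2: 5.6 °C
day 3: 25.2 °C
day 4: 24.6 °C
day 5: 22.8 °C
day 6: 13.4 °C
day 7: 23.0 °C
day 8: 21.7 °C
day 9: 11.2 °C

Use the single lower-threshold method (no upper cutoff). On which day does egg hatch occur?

Daily DD above 9.0 °C: 19.7, 0.0, 16.2, 15.6, 13.8, 4.4, 14.0, 12.7, 2.2.
Cumulative: 19.7, 19.7, 35.9, 51.5, 65.3, 69.7, 83.7, 96.4, 98.6.
The total first reaches 39 DD on day 4.

day 4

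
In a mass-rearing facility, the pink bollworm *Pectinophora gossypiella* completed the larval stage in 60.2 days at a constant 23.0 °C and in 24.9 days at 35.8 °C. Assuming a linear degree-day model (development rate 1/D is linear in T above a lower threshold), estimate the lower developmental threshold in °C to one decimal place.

Under the model K = D·(T − T_b), so D₁·(T₁ − T_b) = D₂·(T₂ − T_b).
60.2·(23.0 − T_b) = 24.9·(35.8 − T_b)
T_b = (60.2·23.0 − 24.9·35.8) / (60.2 − 24.9) = 493.18 / 35.3 = 13.971 °C ≈ 14.0 °C.

14.0 °C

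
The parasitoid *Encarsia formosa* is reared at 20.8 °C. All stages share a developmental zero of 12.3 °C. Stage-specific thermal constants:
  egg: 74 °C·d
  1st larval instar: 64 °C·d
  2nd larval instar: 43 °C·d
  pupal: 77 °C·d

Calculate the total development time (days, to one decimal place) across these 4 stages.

Daily accumulation at 20.8 °C = 20.8 − 12.3 = 8.5 DD/day.
Total K = 74 + 64 + 43 + 77 = 258 DD.
Total duration = 258 / 8.5 = 30.353 ≈ 30.4 days.

30.4 days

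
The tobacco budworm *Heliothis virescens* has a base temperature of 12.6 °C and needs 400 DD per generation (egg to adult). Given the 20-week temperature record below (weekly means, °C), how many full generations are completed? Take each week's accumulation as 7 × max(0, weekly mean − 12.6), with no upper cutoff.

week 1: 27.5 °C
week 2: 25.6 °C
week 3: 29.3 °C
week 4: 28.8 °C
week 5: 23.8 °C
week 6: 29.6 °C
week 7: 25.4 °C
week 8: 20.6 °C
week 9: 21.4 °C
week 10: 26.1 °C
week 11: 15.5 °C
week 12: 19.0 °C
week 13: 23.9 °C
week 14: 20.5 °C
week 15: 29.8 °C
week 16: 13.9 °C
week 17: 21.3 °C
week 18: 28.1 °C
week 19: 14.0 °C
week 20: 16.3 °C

3 generations

Weekly DD (7 × max(0, T̄ − 12.6)): 104.3, 91.0, 116.9, 113.4, 78.4, 119.0, 89.6, 56.0, 61.6, 94.5, 20.3, 44.8, 79.1, 55.3, 120.4, 9.1, 60.9, 108.5, 9.8, 25.9.
Season total = 1458.8 DD.
Complete generations = ⌊1458.8 / 400⌋ = 3.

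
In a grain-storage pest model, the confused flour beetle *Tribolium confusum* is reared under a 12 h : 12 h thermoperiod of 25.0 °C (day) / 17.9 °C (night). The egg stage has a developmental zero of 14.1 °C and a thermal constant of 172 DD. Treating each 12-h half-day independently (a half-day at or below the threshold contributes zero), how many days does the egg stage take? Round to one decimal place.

23.4 days

Day half: max(0, 25.0 − 14.1) × 0.5 = 10.9 × 0.5 = 5.45 DD.
Night half: max(0, 17.9 − 14.1) × 0.5 = 3.8 × 0.5 = 1.90 DD.
Per 24 h: 7.35 DD/day.
Duration = 172 / 7.35 = 23.401 ≈ 23.4 days.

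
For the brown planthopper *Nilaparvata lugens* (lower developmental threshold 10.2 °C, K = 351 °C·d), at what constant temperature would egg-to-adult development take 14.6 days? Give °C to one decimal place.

34.2 °C

Required daily accumulation = 351 / 14.6 = 24.041 DD/day.
T = T_base + 24.041 = 10.2 + 24.041 = 34.241 ≈ 34.2 °C.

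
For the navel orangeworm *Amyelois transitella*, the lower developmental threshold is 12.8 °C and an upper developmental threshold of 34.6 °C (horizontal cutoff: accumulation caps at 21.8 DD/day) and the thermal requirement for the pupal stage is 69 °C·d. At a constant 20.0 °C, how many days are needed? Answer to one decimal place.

9.6 days

Daily accumulation = 20.0 − 12.8 = 7.2 DD/day.
Duration = 69 / 7.2 = 9.583 ≈ 9.6 days.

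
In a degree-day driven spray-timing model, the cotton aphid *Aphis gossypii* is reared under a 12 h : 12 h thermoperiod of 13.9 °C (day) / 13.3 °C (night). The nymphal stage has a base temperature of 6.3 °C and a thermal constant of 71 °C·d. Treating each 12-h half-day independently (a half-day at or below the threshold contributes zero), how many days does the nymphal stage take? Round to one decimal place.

9.7 days

Day half: max(0, 13.9 − 6.3) × 0.5 = 7.6 × 0.5 = 3.80 DD.
Night half: max(0, 13.3 − 6.3) × 0.5 = 7.0 × 0.5 = 3.50 DD.
Per 24 h: 7.30 DD/day.
Duration = 71 / 7.30 = 9.726 ≈ 9.7 days.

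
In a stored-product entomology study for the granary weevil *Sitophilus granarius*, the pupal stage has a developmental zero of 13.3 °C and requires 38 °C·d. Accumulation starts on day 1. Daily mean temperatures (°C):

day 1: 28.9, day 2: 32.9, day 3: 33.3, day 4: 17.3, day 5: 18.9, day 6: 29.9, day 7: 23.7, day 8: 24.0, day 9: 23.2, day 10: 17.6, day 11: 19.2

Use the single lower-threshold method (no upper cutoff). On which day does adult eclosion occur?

day 3

Daily DD above 13.3 °C: 15.6, 19.6, 20.0, 4.0, 5.6, 16.6, 10.4, 10.7, 9.9, 4.3, 5.9.
Cumulative: 15.6, 35.2, 55.2, 59.2, 64.8, 81.4, 91.8, 102.5, 112.4, 116.7, 122.6.
The total first reaches 38 DD on day 3.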